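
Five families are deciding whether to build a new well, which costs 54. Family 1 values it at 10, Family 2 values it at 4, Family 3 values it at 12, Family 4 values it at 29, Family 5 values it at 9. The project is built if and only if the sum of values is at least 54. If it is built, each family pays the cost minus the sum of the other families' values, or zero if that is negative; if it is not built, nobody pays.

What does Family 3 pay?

Total value 64 ≥ cost 54, so the project is built.
The other families' values sum to 52.
Cost minus that sum is 54 - 52 = 2.

2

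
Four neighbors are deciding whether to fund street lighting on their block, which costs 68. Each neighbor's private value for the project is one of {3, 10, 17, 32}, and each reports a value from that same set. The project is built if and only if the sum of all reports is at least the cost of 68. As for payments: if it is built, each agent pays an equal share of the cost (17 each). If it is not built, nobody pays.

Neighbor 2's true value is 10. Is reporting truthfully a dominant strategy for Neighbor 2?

No

Consider the case where Neighbor 1 reports 10, Neighbor 3 reports 17 and Neighbor 4 reports 32.
Truthful report 10: project built, pays 17, utility 10 - 17 = -7.
Report 3 instead: project not built, utility 0.
Since 0 > -7, reporting 3 is strictly better here, so truthful reporting is not dominant.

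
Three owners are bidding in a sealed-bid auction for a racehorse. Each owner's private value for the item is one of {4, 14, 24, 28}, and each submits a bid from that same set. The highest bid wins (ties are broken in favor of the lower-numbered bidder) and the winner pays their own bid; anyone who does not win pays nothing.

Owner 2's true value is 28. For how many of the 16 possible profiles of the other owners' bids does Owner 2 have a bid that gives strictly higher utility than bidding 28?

Others bid (4, 4): truth gives 0; bid 14 gives 14 > 0. Violating.
Others bid (4, 14): truth gives 0; bid 14 gives 14 > 0. Violating.
Others bid (4, 24): truth gives 0; bid 24 gives 4 > 0. Violating.
Others bid (14, 4): truth gives 0; bid 24 gives 4 > 0. Violating.
Others bid (4, 28): truth gives 0; no alternative beats it.
Others bid (14, 28): truth gives 0; no alternative beats it.
(Checking all 16 profiles: 6 have a profitable deviation, 10 do not.)

6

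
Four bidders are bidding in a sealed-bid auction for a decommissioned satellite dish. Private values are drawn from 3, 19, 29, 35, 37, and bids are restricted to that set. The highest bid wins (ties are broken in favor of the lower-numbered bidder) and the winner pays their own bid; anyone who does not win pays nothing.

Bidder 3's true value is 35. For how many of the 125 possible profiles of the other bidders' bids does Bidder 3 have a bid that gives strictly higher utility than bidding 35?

Others bid (3, 3, 3): truth gives 0; bid 19 gives 16 > 0. Violating.
Others bid (3, 3, 19): truth gives 0; bid 19 gives 16 > 0. Violating.
Others bid (3, 3, 29): truth gives 0; bid 29 gives 6 > 0. Violating.
Others bid (3, 19, 3): truth gives 0; bid 29 gives 6 > 0. Violating.
Others bid (3, 3, 35): truth gives 0; no alternative beats it.
Others bid (3, 3, 37): truth gives 0; no alternative beats it.
(Checking all 125 profiles: 12 have a profitable deviation, 113 do not.)

12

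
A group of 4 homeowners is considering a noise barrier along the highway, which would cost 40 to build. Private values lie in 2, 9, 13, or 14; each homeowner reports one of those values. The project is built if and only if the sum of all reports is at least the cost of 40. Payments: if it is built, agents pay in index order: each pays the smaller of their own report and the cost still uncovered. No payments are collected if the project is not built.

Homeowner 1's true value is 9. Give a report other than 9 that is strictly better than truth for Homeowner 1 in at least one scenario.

Suppose Homeowner 2 reports 13, Homeowner 3 reports 13 and Homeowner 4 reports 13.
Report 9: project built, pays 9, utility 9 - 9 = 0.
Report 2: project built, pays 2, utility 9 - 2 = 7.
So reporting 2 beats truth here (7 > 0).

2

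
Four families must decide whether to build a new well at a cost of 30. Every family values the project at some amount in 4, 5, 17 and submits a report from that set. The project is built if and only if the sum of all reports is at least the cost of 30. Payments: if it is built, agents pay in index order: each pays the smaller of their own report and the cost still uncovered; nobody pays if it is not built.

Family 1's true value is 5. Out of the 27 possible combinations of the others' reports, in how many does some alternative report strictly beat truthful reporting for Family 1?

Others report (4, 5, 17): truth gives 0; report 4 gives 1 > 0. Violating.
Others report (4, 17, 5): truth gives 0; report 4 gives 1 > 0. Violating.
Others report (4, 17, 17): truth gives 0; report 4 gives 1 > 0. Violating.
Others report (5, 4, 17): truth gives 0; report 4 gives 1 > 0. Violating.
Others report (4, 4, 4): truth gives 0; no alternative beats it.
Others report (4, 4, 5): truth gives 0; no alternative beats it.
(Checking all 27 profiles: 16 have a profitable deviation, 11 do not.)

16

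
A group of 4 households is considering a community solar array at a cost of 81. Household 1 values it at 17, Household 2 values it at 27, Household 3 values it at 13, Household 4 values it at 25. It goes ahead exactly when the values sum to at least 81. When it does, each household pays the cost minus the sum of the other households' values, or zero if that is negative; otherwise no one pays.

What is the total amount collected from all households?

78

Total value 82 ≥ cost 81, so it is built.
Household 1: others sum to 65; max(0, 81 - 65) = 16.
Household 2: others sum to 55; max(0, 81 - 55) = 26.
Household 3: others sum to 69; max(0, 81 - 69) = 12.
Household 4: others sum to 57; max(0, 81 - 57) = 24.
Total collected = 16 + 26 + 12 + 24 = 78.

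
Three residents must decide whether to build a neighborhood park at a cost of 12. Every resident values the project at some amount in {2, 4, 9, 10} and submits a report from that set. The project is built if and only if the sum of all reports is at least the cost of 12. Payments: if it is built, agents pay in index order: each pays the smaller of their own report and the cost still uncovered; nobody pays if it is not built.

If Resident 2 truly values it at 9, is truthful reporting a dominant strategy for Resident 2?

Consider the case where Resident 1 reports 2 and Resident 3 reports 9.
Truthful report 9: project built, pays 9, utility 9 - 9 = 0.
Report 2 instead: project built, pays 2, utility 9 - 2 = 7.
Since 7 > 0, reporting 2 is strictly better here, so truthful reporting is not dominant.

No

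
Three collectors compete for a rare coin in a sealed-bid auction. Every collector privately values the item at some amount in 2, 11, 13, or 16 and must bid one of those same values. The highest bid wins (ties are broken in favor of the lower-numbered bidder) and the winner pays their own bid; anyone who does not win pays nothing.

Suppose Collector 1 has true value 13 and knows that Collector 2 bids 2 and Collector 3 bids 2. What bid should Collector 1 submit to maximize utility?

Bid 2: wins, pays 2, utility 13 - 2 = 11.
Bid 11: wins, pays 11, utility 13 - 11 = 2.
Bid 13: wins, pays 13, utility 13 - 13 = 0.
Bid 16: wins, pays 16, utility 13 - 16 = -3.
The best choice is 2 with utility 11.

2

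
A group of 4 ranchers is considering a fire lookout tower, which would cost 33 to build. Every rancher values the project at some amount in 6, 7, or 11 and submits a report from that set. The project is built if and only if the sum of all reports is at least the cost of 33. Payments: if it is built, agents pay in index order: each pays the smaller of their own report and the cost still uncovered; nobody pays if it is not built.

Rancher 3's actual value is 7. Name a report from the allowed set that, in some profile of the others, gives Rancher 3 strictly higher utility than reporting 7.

Suppose Rancher 1 reports 6, Rancher 2 reports 11 and Rancher 4 reports 11.
Report 7: project built, pays 7, utility 7 - 7 = 0.
Report 6: project built, pays 6, utility 7 - 6 = 1.
So reporting 6 beats truth here (1 > 0).

6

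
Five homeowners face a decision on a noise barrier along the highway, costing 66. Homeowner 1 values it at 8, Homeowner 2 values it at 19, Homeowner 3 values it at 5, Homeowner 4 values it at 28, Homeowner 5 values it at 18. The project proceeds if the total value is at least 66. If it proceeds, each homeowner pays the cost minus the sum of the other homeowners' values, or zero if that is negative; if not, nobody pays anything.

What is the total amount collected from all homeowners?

Total value 78 ≥ cost 66, so it is built.
Homeowner 1: others sum to 70; max(0, 66 - 70) = 0.
Homeowner 2: others sum to 59; max(0, 66 - 59) = 7.
Homeowner 3: others sum to 73; max(0, 66 - 73) = 0.
Homeowner 4: others sum to 50; max(0, 66 - 50) = 16.
Homeowner 5: others sum to 60; max(0, 66 - 60) = 6.
Total collected = 0 + 7 + 0 + 16 + 6 = 29.

29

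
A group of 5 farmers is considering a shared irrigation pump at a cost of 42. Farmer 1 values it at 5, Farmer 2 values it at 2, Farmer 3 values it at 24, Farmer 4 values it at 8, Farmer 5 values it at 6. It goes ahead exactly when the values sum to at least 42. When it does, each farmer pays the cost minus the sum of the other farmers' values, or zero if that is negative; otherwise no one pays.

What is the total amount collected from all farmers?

Total value 45 ≥ cost 42, so it is built.
Farmer 1: others sum to 40; max(0, 42 - 40) = 2.
Farmer 2: others sum to 43; max(0, 42 - 43) = 0.
Farmer 3: others sum to 21; max(0, 42 - 21) = 21.
Farmer 4: others sum to 37; max(0, 42 - 37) = 5.
Farmer 5: others sum to 39; max(0, 42 - 39) = 3.
Total collected = 2 + 0 + 21 + 5 + 3 = 31.

31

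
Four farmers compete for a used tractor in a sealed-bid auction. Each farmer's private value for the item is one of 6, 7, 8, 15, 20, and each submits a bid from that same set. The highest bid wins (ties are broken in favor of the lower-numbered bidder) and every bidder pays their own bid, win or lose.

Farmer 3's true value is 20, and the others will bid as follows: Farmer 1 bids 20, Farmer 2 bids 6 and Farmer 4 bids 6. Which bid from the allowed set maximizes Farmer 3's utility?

Bid 6: loses but pays 6, utility -6.
Bid 7: loses but pays 7, utility -7.
Bid 8: loses but pays 8, utility -8.
Bid 15: loses but pays 15, utility -15.
Bid 20: loses but pays 20, utility -20.
The best choice is 6 with utility -6.

6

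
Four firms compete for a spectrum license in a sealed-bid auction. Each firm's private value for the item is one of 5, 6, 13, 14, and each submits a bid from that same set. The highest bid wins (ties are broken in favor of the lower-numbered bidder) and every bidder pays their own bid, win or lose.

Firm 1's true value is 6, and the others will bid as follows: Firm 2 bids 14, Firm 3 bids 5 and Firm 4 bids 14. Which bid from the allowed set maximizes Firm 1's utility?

5

Bid 5: loses but pays 5, utility -5.
Bid 6: loses but pays 6, utility -6.
Bid 13: loses but pays 13, utility -13.
Bid 14: wins, pays 14, utility 6 - 14 = -8.
The best choice is 5 with utility -5.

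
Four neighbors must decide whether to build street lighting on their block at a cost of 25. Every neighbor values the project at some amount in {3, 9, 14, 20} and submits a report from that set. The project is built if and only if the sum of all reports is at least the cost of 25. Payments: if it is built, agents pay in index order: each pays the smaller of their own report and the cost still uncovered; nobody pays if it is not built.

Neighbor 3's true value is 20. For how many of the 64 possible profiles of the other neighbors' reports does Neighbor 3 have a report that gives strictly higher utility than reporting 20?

Others report (3, 3, 9): truth gives 1; report 14 gives 6 > 1. Violating.
Others report (3, 3, 14): truth gives 1; report 9 gives 11 > 1. Violating.
Others report (3, 3, 20): truth gives 1; report 3 gives 17 > 1. Violating.
Others report (3, 9, 9): truth gives 7; report 9 gives 11 > 7. Violating.
Others report (3, 3, 3): truth gives 1; no alternative beats it.
Others report (3, 9, 3): truth gives 7; no alternative beats it.
(Checking all 64 profiles: 18 have a profitable deviation, 46 do not.)

18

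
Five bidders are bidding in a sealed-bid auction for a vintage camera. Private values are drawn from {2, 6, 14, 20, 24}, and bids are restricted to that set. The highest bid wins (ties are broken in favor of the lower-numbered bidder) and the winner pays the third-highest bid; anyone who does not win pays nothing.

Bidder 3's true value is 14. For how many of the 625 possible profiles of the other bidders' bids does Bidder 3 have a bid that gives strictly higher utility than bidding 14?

64

Others bid (2, 2, 2, 20): truth gives 0; bid 20 gives 12 > 0. Violating.
Others bid (2, 2, 2, 24): truth gives 0; bid 24 gives 12 > 0. Violating.
Others bid (2, 2, 6, 20): truth gives 0; bid 20 gives 8 > 0. Violating.
Others bid (2, 2, 6, 24): truth gives 0; bid 24 gives 8 > 0. Violating.
Others bid (2, 2, 2, 2): truth gives 12; no alternative beats it.
Others bid (2, 2, 2, 6): truth gives 12; no alternative beats it.
(Checking all 625 profiles: 64 have a profitable deviation, 561 do not.)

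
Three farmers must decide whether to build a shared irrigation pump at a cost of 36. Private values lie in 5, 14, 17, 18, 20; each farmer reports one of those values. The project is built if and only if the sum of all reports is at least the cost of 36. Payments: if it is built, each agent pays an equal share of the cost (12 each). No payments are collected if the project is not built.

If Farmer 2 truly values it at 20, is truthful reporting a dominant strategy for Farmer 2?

Check each profile of the others' reports and compare truth against every alternative report.
Others report (5, 14): truth gives 8, best alternative gives 8.
Others report (5, 17): truth gives 8, best alternative gives 8.
Others report (5, 18): truth gives 8, best alternative gives 8.
Others report (5, 20): truth gives 8, best alternative gives 8.
Others report (14, 5): truth gives 8, best alternative gives 8.
Others report (14, 14): truth gives 8, best alternative gives 8.
(Remaining 19 profiles checked similarly; truth is weakly best in each.)
In every case the truthful report is at least as good as any alternative, so it is a dominant strategy.

Yes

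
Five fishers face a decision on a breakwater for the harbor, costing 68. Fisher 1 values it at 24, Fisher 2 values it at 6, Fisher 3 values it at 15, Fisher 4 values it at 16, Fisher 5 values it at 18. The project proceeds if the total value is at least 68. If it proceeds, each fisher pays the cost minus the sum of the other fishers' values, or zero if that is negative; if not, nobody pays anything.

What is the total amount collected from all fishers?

Total value 79 ≥ cost 68, so it is built.
Fisher 1: others sum to 55; max(0, 68 - 55) = 13.
Fisher 2: others sum to 73; max(0, 68 - 73) = 0.
Fisher 3: others sum to 64; max(0, 68 - 64) = 4.
Fisher 4: others sum to 63; max(0, 68 - 63) = 5.
Fisher 5: others sum to 61; max(0, 68 - 61) = 7.
Total collected = 13 + 0 + 4 + 5 + 7 = 29.

29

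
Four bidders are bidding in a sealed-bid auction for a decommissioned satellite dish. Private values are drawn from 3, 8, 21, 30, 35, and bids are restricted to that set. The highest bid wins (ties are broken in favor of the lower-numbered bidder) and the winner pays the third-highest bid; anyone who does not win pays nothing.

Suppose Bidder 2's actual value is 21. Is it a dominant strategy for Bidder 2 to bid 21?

Consider the case where Bidder 1 bids 3, Bidder 3 bids 3 and Bidder 4 bids 30.
Truthful bid 21: loses, pays 0, utility 0.
Bid 30 instead: wins, pays 3, utility 21 - 3 = 18.
Since 18 > 0, bidding 30 is strictly better here, so truthful bidding is not dominant.

No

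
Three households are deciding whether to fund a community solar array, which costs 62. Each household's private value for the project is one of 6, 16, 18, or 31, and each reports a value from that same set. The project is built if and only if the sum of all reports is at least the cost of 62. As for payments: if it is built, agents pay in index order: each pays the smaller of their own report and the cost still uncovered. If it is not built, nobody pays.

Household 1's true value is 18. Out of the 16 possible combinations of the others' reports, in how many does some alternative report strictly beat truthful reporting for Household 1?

5

Others report (16, 31): truth gives 0; report 16 gives 2 > 0. Violating.
Others report (18, 31): truth gives 0; report 16 gives 2 > 0. Violating.
Others report (31, 16): truth gives 0; report 16 gives 2 > 0. Violating.
Others report (31, 18): truth gives 0; report 16 gives 2 > 0. Violating.
Others report (6, 6): truth gives 0; no alternative beats it.
Others report (6, 16): truth gives 0; no alternative beats it.
(Checking all 16 profiles: 5 have a profitable deviation, 11 do not.)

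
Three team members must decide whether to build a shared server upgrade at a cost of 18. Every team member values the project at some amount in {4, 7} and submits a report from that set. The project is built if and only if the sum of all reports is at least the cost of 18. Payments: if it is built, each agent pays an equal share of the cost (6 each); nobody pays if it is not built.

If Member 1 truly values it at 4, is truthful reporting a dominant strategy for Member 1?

Yes

Check each profile of the others' reports and compare truth against every alternative report.
Others report (4, 7): truth gives 0, best alternative gives -2.
Others report (7, 4): truth gives 0, best alternative gives -2.
Others report (7, 7): truth gives -2, best alternative gives -2.
Others report (4, 4): truth gives 0, best alternative gives 0.
In every case the truthful report is at least as good as any alternative, so it is a dominant strategy.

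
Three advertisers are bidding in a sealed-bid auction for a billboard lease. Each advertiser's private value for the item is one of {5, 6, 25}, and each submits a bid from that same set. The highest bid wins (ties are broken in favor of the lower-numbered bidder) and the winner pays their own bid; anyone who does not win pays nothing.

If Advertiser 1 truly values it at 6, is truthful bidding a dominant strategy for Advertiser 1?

No

Consider the case where Advertiser 2 bids 5 and Advertiser 3 bids 5.
Truthful bid 6: wins, pays 6, utility 6 - 6 = 0.
Bid 5 instead: wins, pays 5, utility 6 - 5 = 1.
Since 1 > 0, bidding 5 is strictly better here, so truthful bidding is not dominant.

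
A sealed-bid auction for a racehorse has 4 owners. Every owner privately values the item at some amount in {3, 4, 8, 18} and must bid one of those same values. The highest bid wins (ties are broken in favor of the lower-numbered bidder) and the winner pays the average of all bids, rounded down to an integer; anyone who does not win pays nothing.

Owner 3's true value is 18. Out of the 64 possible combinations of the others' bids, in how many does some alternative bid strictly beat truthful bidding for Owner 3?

12

Others bid (3, 3, 3): truth gives 12; bid 4 gives 15 > 12. Violating.
Others bid (3, 3, 4): truth gives 11; bid 4 gives 15 > 11. Violating.
Others bid (3, 3, 8): truth gives 10; bid 8 gives 13 > 10. Violating.
Others bid (3, 4, 3): truth gives 11; bid 8 gives 14 > 11. Violating.
Others bid (3, 3, 18): truth gives 8; no alternative beats it.
Others bid (3, 4, 18): truth gives 8; no alternative beats it.
(Checking all 64 profiles: 12 have a profitable deviation, 52 do not.)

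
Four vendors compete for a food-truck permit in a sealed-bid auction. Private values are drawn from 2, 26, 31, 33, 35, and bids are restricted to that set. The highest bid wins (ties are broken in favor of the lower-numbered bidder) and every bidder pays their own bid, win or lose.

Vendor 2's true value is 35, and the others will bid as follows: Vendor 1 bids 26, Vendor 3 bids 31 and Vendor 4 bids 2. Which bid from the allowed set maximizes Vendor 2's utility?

31

Bid 2: loses but pays 2, utility -2.
Bid 26: loses but pays 26, utility -26.
Bid 31: wins, pays 31, utility 35 - 31 = 4.
Bid 33: wins, pays 33, utility 35 - 33 = 2.
Bid 35: wins, pays 35, utility 35 - 35 = 0.
The best choice is 31 with utility 4.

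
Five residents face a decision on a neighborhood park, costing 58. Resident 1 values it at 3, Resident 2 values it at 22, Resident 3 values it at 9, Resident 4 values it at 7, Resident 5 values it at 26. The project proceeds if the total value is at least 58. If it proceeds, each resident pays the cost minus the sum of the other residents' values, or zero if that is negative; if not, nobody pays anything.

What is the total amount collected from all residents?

30

Total value 67 ≥ cost 58, so it is built.
Resident 1: others sum to 64; max(0, 58 - 64) = 0.
Resident 2: others sum to 45; max(0, 58 - 45) = 13.
Resident 3: others sum to 58; max(0, 58 - 58) = 0.
Resident 4: others sum to 60; max(0, 58 - 60) = 0.
Resident 5: others sum to 41; max(0, 58 - 41) = 17.
Total collected = 0 + 13 + 0 + 0 + 17 = 30.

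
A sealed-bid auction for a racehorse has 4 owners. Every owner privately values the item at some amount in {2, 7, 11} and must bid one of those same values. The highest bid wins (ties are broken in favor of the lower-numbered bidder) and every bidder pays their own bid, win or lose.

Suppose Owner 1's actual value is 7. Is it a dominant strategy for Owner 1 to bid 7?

Consider the case where Owner 2 bids 2, Owner 3 bids 2 and Owner 4 bids 2.
Truthful bid 7: wins, pays 7, utility 7 - 7 = 0.
Bid 2 instead: wins, pays 2, utility 7 - 2 = 5.
Since 5 > 0, bidding 2 is strictly better here, so truthful bidding is not dominant.

No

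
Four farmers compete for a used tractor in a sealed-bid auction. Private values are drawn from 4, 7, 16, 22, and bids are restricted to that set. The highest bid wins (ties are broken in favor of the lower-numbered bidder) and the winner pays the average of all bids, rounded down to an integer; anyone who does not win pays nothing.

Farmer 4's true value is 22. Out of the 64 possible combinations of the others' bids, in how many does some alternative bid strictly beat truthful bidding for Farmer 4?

8

Others bid (4, 4, 4): truth gives 14; bid 7 gives 18 > 14. Violating.
Others bid (4, 4, 7): truth gives 13; bid 16 gives 15 > 13. Violating.
Others bid (4, 7, 4): truth gives 13; bid 16 gives 15 > 13. Violating.
Others bid (4, 7, 7): truth gives 12; bid 16 gives 14 > 12. Violating.
Others bid (4, 4, 16): truth gives 11; no alternative beats it.
Others bid (4, 4, 22): truth gives 0; no alternative beats it.
(Checking all 64 profiles: 8 have a profitable deviation, 56 do not.)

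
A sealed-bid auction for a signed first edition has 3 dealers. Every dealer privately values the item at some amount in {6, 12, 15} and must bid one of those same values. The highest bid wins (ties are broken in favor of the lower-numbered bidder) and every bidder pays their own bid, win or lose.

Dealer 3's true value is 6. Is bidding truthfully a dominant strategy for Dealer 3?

Check each profile of the others' bids and compare truth against every alternative bid.
Others bid (6, 15): truth gives -6, best alternative gives -12.
Others bid (12, 15): truth gives -6, best alternative gives -12.
Others bid (15, 6): truth gives -6, best alternative gives -12.
Others bid (15, 12): truth gives -6, best alternative gives -12.
Others bid (15, 15): truth gives -6, best alternative gives -12.
Others bid (6, 12): truth gives -6, best alternative gives -9.
(Remaining 3 profiles checked similarly; truth is weakly best in each.)
In every case the truthful bid is at least as good as any alternative, so it is a dominant strategy.

Yes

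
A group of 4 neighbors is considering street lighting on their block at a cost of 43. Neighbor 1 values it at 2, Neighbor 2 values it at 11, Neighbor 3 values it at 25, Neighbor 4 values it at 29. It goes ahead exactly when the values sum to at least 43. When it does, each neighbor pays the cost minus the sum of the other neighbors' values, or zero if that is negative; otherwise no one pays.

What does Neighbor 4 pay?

5

Total value 67 ≥ cost 43, so the project is built.
The other neighbors' values sum to 38.
Cost minus that sum is 43 - 38 = 5.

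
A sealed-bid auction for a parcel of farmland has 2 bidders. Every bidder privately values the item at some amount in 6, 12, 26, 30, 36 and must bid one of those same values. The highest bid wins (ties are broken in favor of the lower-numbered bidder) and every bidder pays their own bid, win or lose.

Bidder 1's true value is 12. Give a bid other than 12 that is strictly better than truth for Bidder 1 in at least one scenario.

6

Suppose Bidder 2 bids 6.
Bid 12: wins, pays 12, utility 12 - 12 = 0.
Bid 6: wins, pays 6, utility 12 - 6 = 6.
So bidding 6 beats truth here (6 > 0).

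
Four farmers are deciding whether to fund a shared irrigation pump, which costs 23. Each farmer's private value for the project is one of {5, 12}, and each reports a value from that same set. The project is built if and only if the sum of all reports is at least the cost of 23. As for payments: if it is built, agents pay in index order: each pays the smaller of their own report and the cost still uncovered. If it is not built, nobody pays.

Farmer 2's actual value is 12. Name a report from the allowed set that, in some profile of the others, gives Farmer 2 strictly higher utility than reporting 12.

Suppose Farmer 1 reports 5, Farmer 3 reports 5 and Farmer 4 reports 12.
Report 12: project built, pays 12, utility 12 - 12 = 0.
Report 5: project built, pays 5, utility 12 - 5 = 7.
So reporting 5 beats truth here (7 > 0).

5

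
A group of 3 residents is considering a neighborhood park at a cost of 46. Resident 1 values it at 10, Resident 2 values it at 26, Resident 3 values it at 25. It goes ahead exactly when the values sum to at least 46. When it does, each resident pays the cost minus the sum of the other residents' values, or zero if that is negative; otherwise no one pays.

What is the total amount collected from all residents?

21

Total value 61 ≥ cost 46, so it is built.
Resident 1: others sum to 51; max(0, 46 - 51) = 0.
Resident 2: others sum to 35; max(0, 46 - 35) = 11.
Resident 3: others sum to 36; max(0, 46 - 36) = 10.
Total collected = 0 + 11 + 10 = 21.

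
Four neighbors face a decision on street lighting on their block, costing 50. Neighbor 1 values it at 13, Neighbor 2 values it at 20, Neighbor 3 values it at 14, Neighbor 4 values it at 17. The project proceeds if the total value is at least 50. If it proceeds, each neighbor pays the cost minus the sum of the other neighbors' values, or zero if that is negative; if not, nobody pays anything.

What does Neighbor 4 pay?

3

Total value 64 ≥ cost 50, so the project is built.
The other neighbors' values sum to 47.
Cost minus that sum is 50 - 47 = 3.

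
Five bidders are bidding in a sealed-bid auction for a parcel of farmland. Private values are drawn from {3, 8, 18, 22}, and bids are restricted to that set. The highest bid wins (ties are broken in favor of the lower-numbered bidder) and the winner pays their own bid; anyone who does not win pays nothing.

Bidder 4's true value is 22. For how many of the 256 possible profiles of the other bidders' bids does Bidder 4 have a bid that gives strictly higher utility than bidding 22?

24

Others bid (3, 3, 3, 3): truth gives 0; bid 8 gives 14 > 0. Violating.
Others bid (3, 3, 3, 8): truth gives 0; bid 8 gives 14 > 0. Violating.
Others bid (3, 3, 3, 18): truth gives 0; bid 18 gives 4 > 0. Violating.
Others bid (3, 3, 8, 3): truth gives 0; bid 18 gives 4 > 0. Violating.
Others bid (3, 3, 3, 22): truth gives 0; no alternative beats it.
Others bid (3, 3, 8, 22): truth gives 0; no alternative beats it.
(Checking all 256 profiles: 24 have a profitable deviation, 232 do not.)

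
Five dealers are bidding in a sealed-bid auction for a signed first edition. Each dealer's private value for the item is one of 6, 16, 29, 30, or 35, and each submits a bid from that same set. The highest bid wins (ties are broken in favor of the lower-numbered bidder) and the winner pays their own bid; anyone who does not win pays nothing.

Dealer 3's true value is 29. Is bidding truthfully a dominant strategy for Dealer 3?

Consider the case where Dealer 1 bids 6, Dealer 2 bids 6, Dealer 4 bids 6 and Dealer 5 bids 6.
Truthful bid 29: wins, pays 29, utility 29 - 29 = 0.
Bid 16 instead: wins, pays 16, utility 29 - 16 = 13.
Since 13 > 0, bidding 16 is strictly better here, so truthful bidding is not dominant.

No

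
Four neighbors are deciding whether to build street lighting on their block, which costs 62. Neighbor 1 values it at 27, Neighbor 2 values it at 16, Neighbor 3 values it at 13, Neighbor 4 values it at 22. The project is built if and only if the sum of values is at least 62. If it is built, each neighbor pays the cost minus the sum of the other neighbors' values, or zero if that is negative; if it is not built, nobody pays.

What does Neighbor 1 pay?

Total value 78 ≥ cost 62, so the project is built.
The other neighbors' values sum to 51.
Cost minus that sum is 62 - 51 = 11.

11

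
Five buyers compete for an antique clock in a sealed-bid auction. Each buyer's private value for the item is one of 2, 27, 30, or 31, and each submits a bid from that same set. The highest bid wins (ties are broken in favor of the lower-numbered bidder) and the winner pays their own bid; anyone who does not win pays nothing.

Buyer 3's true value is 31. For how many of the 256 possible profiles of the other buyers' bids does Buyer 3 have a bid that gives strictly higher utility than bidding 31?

36

Others bid (2, 2, 2, 2): truth gives 0; bid 27 gives 4 > 0. Violating.
Others bid (2, 2, 2, 27): truth gives 0; bid 27 gives 4 > 0. Violating.
Others bid (2, 2, 2, 30): truth gives 0; bid 30 gives 1 > 0. Violating.
Others bid (2, 2, 27, 2): truth gives 0; bid 27 gives 4 > 0. Violating.
Others bid (2, 2, 2, 31): truth gives 0; no alternative beats it.
Others bid (2, 2, 27, 31): truth gives 0; no alternative beats it.
(Checking all 256 profiles: 36 have a profitable deviation, 220 do not.)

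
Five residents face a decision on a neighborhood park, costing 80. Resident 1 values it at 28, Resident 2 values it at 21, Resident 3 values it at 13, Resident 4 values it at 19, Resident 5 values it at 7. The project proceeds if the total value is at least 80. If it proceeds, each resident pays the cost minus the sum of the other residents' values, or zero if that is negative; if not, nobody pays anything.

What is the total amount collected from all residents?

49

Total value 88 ≥ cost 80, so it is built.
Resident 1: others sum to 60; max(0, 80 - 60) = 20.
Resident 2: others sum to 67; max(0, 80 - 67) = 13.
Resident 3: others sum to 75; max(0, 80 - 75) = 5.
Resident 4: others sum to 69; max(0, 80 - 69) = 11.
Resident 5: others sum to 81; max(0, 80 - 81) = 0.
Total collected = 20 + 13 + 5 + 11 + 0 = 49.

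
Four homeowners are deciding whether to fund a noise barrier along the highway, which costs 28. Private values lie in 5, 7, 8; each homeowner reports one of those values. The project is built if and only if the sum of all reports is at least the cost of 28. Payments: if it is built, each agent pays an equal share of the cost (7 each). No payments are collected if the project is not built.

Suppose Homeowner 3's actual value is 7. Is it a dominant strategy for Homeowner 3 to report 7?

Check each profile of the others' reports and compare truth against every alternative report.
Others report (5, 5, 5): truth gives 0, best alternative gives 0.
Others report (5, 5, 7): truth gives 0, best alternative gives 0.
Others report (5, 5, 8): truth gives 0, best alternative gives 0.
Others report (5, 7, 5): truth gives 0, best alternative gives 0.
Others report (5, 7, 7): truth gives 0, best alternative gives 0.
Others report (5, 7, 8): truth gives 0, best alternative gives 0.
(Remaining 21 profiles checked similarly; truth is weakly best in each.)
In every case the truthful report is at least as good as any alternative, so it is a dominant strategy.

Yes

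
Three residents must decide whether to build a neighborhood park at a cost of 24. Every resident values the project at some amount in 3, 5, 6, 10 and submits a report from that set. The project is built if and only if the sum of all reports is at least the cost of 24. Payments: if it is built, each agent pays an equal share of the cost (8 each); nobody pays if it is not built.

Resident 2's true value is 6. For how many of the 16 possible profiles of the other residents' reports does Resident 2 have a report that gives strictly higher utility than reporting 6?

1

Others report (10, 10): truth gives -2; report 3 gives 0 > -2. Violating.
Others report (3, 3): truth gives 0; no alternative beats it.
Others report (3, 5): truth gives 0; no alternative beats it.
(Checking all 16 profiles: 1 has a profitable deviation, 15 do not.)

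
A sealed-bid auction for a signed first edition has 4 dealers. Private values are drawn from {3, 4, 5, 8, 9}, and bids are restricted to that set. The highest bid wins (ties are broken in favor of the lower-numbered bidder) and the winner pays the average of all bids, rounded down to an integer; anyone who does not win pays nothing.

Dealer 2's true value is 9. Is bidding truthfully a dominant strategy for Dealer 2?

Consider the case where Dealer 1 bids 3, Dealer 3 bids 3 and Dealer 4 bids 3.
Truthful bid 9: wins, pays 4, utility 9 - 4 = 5.
Bid 4 instead: wins, pays 3, utility 9 - 3 = 6.
Since 6 > 5, bidding 4 is strictly better here, so truthful bidding is not dominant.

No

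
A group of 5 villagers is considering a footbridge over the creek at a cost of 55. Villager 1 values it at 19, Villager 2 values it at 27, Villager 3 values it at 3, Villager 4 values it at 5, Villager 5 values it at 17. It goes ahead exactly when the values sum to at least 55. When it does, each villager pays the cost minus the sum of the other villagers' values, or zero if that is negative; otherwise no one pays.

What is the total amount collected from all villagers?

Total value 71 ≥ cost 55, so it is built.
Villager 1: others sum to 52; max(0, 55 - 52) = 3.
Villager 2: others sum to 44; max(0, 55 - 44) = 11.
Villager 3: others sum to 68; max(0, 55 - 68) = 0.
Villager 4: others sum to 66; max(0, 55 - 66) = 0.
Villager 5: others sum to 54; max(0, 55 - 54) = 1.
Total collected = 3 + 11 + 0 + 0 + 1 = 15.

15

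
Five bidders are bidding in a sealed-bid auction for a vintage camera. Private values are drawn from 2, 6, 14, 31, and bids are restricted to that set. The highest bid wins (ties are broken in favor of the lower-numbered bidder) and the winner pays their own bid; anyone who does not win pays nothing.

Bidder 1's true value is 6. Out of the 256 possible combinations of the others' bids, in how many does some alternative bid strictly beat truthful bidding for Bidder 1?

1

Others bid (2, 2, 2, 2): truth gives 0; bid 2 gives 4 > 0. Violating.
Others bid (2, 2, 2, 6): truth gives 0; no alternative beats it.
Others bid (2, 2, 2, 14): truth gives 0; no alternative beats it.
(Checking all 256 profiles: 1 has a profitable deviation, 255 do not.)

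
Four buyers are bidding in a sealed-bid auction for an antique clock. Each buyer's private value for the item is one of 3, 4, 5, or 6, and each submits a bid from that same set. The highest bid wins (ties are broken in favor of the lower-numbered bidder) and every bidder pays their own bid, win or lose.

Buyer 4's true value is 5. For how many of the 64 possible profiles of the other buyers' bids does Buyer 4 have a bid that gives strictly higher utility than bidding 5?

Others bid (3, 3, 3): truth gives 0; bid 4 gives 1 > 0. Violating.
Others bid (3, 3, 5): truth gives -5; bid 6 gives -1 > -5. Violating.
Others bid (3, 3, 6): truth gives -5; bid 3 gives -3 > -5. Violating.
Others bid (3, 4, 5): truth gives -5; bid 6 gives -1 > -5. Violating.
Others bid (3, 3, 4): truth gives 0; no alternative beats it.
Others bid (3, 4, 3): truth gives 0; no alternative beats it.
(Checking all 64 profiles: 57 have a profitable deviation, 7 do not.)

57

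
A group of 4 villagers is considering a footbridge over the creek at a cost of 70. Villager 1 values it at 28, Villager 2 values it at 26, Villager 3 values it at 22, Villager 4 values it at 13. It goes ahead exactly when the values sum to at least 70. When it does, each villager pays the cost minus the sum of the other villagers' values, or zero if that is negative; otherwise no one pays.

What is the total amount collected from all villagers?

19

Total value 89 ≥ cost 70, so it is built.
Villager 1: others sum to 61; max(0, 70 - 61) = 9.
Villager 2: others sum to 63; max(0, 70 - 63) = 7.
Villager 3: others sum to 67; max(0, 70 - 67) = 3.
Villager 4: others sum to 76; max(0, 70 - 76) = 0.
Total collected = 9 + 7 + 3 + 0 = 19.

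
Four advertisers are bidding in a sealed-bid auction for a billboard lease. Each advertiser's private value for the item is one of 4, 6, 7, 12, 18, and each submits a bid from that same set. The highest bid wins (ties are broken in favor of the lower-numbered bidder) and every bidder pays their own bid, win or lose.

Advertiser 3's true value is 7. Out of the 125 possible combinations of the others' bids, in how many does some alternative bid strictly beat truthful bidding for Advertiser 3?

115

Others bid (4, 4, 4): truth gives 0; bid 6 gives 1 > 0. Violating.
Others bid (4, 4, 6): truth gives 0; bid 6 gives 1 > 0. Violating.
Others bid (4, 4, 12): truth gives -7; bid 4 gives -4 > -7. Violating.
Others bid (4, 4, 18): truth gives -7; bid 4 gives -4 > -7. Violating.
Others bid (4, 4, 7): truth gives 0; no alternative beats it.
Others bid (4, 6, 4): truth gives 0; no alternative beats it.
(Checking all 125 profiles: 115 have a profitable deviation, 10 do not.)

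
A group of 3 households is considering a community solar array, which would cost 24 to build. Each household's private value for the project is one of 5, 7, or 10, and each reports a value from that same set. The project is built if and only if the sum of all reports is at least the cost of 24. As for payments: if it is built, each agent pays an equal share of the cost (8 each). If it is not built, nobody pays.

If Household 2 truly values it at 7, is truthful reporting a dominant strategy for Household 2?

Consider the case where Household 1 reports 7 and Household 3 reports 10.
Truthful report 7: project built, pays 8, utility 7 - 8 = -1.
Report 5 instead: project not built, utility 0.
Since 0 > -1, reporting 5 is strictly better here, so truthful reporting is not dominant.

No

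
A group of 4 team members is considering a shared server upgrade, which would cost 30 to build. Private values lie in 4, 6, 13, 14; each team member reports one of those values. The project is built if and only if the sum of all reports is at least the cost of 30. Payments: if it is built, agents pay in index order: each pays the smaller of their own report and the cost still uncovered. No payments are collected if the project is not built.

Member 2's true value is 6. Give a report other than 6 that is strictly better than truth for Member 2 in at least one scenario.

4

Suppose Member 1 reports 4, Member 3 reports 13 and Member 4 reports 13.
Report 6: project built, pays 6, utility 6 - 6 = 0.
Report 4: project built, pays 4, utility 6 - 4 = 2.
So reporting 4 beats truth here (2 > 0).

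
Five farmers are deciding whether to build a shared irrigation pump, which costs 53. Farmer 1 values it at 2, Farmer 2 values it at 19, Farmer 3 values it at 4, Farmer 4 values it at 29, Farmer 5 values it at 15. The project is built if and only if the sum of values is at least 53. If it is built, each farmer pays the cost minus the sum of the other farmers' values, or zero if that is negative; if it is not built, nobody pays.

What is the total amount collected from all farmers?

16

Total value 69 ≥ cost 53, so it is built.
Farmer 1: others sum to 67; max(0, 53 - 67) = 0.
Farmer 2: others sum to 50; max(0, 53 - 50) = 3.
Farmer 3: others sum to 65; max(0, 53 - 65) = 0.
Farmer 4: others sum to 40; max(0, 53 - 40) = 13.
Farmer 5: others sum to 54; max(0, 53 - 54) = 0.
Total collected = 0 + 3 + 0 + 13 + 0 = 16.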